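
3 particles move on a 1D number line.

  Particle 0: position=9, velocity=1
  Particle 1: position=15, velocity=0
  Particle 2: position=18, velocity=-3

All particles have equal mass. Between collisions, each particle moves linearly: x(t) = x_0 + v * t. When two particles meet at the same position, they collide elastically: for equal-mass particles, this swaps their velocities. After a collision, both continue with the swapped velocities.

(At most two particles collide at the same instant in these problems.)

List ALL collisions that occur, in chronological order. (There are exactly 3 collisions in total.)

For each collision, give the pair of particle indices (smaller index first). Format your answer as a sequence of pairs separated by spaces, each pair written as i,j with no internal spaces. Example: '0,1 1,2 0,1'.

Answer: 1,2 0,1 1,2

Derivation:
Collision at t=1: particles 1 and 2 swap velocities; positions: p0=10 p1=15 p2=15; velocities now: v0=1 v1=-3 v2=0
Collision at t=9/4: particles 0 and 1 swap velocities; positions: p0=45/4 p1=45/4 p2=15; velocities now: v0=-3 v1=1 v2=0
Collision at t=6: particles 1 and 2 swap velocities; positions: p0=0 p1=15 p2=15; velocities now: v0=-3 v1=0 v2=1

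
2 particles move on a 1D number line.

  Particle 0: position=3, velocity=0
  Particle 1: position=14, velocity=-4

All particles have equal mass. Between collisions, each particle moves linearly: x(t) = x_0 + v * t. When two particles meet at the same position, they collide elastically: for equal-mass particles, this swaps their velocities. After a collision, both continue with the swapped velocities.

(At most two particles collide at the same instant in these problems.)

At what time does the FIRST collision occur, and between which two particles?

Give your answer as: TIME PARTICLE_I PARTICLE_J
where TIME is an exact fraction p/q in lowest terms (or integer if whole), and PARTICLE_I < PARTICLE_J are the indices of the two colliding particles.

Answer: 11/4 0 1

Derivation:
Pair (0,1): pos 3,14 vel 0,-4 -> gap=11, closing at 4/unit, collide at t=11/4
Earliest collision: t=11/4 between 0 and 1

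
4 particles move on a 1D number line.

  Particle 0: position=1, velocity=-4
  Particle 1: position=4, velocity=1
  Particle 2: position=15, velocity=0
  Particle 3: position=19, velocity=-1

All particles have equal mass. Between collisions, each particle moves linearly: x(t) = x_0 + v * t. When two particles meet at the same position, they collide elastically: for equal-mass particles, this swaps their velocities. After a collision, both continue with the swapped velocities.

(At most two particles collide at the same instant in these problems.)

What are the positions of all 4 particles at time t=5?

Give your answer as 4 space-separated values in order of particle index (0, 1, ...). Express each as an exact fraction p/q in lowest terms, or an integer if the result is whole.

Answer: -19 9 14 15

Derivation:
Collision at t=4: particles 2 and 3 swap velocities; positions: p0=-15 p1=8 p2=15 p3=15; velocities now: v0=-4 v1=1 v2=-1 v3=0
Advance to t=5 (no further collisions before then); velocities: v0=-4 v1=1 v2=-1 v3=0; positions = -19 9 14 15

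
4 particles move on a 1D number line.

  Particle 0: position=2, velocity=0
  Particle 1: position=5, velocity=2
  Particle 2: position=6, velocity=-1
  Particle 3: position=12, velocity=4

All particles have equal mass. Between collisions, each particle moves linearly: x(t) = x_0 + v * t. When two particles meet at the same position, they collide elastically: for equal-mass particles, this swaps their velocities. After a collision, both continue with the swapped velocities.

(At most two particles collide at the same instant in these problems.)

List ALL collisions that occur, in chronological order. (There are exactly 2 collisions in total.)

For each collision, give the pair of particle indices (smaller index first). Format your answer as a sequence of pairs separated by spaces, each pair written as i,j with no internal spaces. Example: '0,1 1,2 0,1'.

Answer: 1,2 0,1

Derivation:
Collision at t=1/3: particles 1 and 2 swap velocities; positions: p0=2 p1=17/3 p2=17/3 p3=40/3; velocities now: v0=0 v1=-1 v2=2 v3=4
Collision at t=4: particles 0 and 1 swap velocities; positions: p0=2 p1=2 p2=13 p3=28; velocities now: v0=-1 v1=0 v2=2 v3=4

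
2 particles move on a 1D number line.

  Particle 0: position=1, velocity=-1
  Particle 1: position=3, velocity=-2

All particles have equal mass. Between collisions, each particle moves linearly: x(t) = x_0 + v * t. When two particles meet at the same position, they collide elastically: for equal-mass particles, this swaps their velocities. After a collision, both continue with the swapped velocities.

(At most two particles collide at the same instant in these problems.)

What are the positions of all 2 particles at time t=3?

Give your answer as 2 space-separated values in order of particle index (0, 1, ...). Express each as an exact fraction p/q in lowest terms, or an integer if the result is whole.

Collision at t=2: particles 0 and 1 swap velocities; positions: p0=-1 p1=-1; velocities now: v0=-2 v1=-1
Advance to t=3 (no further collisions before then); velocities: v0=-2 v1=-1; positions = -3 -2

Answer: -3 -2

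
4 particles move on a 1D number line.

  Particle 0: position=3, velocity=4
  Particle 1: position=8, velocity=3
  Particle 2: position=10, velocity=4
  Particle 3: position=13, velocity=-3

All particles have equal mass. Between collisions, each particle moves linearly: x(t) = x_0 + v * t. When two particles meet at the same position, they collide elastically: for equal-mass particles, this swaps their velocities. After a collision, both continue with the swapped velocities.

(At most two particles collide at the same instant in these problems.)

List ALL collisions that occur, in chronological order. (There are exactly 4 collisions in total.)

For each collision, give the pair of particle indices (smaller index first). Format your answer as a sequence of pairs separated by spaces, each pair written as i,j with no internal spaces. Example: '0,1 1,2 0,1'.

Answer: 2,3 1,2 0,1 1,2

Derivation:
Collision at t=3/7: particles 2 and 3 swap velocities; positions: p0=33/7 p1=65/7 p2=82/7 p3=82/7; velocities now: v0=4 v1=3 v2=-3 v3=4
Collision at t=5/6: particles 1 and 2 swap velocities; positions: p0=19/3 p1=21/2 p2=21/2 p3=40/3; velocities now: v0=4 v1=-3 v2=3 v3=4
Collision at t=10/7: particles 0 and 1 swap velocities; positions: p0=61/7 p1=61/7 p2=86/7 p3=110/7; velocities now: v0=-3 v1=4 v2=3 v3=4
Collision at t=5: particles 1 and 2 swap velocities; positions: p0=-2 p1=23 p2=23 p3=30; velocities now: v0=-3 v1=3 v2=4 v3=4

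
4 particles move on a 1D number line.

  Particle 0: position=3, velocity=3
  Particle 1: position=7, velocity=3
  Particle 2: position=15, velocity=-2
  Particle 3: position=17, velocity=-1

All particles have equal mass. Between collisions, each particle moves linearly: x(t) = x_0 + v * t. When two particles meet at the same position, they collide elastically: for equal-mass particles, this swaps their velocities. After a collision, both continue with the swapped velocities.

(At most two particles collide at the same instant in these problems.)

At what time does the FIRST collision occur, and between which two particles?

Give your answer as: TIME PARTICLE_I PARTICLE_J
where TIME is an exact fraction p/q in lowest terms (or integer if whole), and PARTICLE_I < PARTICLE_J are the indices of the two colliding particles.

Answer: 8/5 1 2

Derivation:
Pair (0,1): pos 3,7 vel 3,3 -> not approaching (rel speed 0 <= 0)
Pair (1,2): pos 7,15 vel 3,-2 -> gap=8, closing at 5/unit, collide at t=8/5
Pair (2,3): pos 15,17 vel -2,-1 -> not approaching (rel speed -1 <= 0)
Earliest collision: t=8/5 between 1 and 2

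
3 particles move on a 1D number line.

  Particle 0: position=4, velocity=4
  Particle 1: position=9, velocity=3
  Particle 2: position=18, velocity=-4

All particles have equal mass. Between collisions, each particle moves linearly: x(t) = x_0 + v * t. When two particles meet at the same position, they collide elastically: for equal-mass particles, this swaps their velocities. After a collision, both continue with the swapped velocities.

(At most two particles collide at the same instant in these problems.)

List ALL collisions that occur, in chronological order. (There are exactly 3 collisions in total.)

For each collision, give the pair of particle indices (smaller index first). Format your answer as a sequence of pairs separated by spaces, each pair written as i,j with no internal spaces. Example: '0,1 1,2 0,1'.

Collision at t=9/7: particles 1 and 2 swap velocities; positions: p0=64/7 p1=90/7 p2=90/7; velocities now: v0=4 v1=-4 v2=3
Collision at t=7/4: particles 0 and 1 swap velocities; positions: p0=11 p1=11 p2=57/4; velocities now: v0=-4 v1=4 v2=3
Collision at t=5: particles 1 and 2 swap velocities; positions: p0=-2 p1=24 p2=24; velocities now: v0=-4 v1=3 v2=4

Answer: 1,2 0,1 1,2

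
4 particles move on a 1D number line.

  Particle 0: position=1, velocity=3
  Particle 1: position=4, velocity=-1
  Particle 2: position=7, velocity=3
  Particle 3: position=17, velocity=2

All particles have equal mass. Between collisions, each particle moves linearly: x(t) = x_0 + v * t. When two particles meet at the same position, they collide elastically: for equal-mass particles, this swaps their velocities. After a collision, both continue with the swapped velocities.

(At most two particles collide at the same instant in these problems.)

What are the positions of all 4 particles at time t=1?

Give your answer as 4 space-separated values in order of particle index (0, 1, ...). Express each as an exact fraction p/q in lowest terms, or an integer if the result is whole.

Collision at t=3/4: particles 0 and 1 swap velocities; positions: p0=13/4 p1=13/4 p2=37/4 p3=37/2; velocities now: v0=-1 v1=3 v2=3 v3=2
Advance to t=1 (no further collisions before then); velocities: v0=-1 v1=3 v2=3 v3=2; positions = 3 4 10 19

Answer: 3 4 10 19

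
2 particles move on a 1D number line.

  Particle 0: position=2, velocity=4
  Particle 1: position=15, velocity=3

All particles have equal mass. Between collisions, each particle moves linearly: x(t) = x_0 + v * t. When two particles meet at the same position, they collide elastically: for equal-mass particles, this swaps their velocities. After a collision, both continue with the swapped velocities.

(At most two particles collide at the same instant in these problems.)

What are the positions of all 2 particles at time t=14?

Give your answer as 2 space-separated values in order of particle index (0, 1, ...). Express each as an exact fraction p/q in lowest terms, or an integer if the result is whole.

Answer: 57 58

Derivation:
Collision at t=13: particles 0 and 1 swap velocities; positions: p0=54 p1=54; velocities now: v0=3 v1=4
Advance to t=14 (no further collisions before then); velocities: v0=3 v1=4; positions = 57 58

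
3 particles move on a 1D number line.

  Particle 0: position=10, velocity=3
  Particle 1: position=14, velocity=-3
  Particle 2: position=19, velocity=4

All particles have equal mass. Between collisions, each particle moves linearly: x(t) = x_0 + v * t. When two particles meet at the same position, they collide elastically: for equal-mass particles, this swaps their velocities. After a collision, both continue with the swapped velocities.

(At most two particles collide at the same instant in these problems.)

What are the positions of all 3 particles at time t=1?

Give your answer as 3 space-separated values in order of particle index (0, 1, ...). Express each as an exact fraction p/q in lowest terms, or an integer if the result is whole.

Collision at t=2/3: particles 0 and 1 swap velocities; positions: p0=12 p1=12 p2=65/3; velocities now: v0=-3 v1=3 v2=4
Advance to t=1 (no further collisions before then); velocities: v0=-3 v1=3 v2=4; positions = 11 13 23

Answer: 11 13 23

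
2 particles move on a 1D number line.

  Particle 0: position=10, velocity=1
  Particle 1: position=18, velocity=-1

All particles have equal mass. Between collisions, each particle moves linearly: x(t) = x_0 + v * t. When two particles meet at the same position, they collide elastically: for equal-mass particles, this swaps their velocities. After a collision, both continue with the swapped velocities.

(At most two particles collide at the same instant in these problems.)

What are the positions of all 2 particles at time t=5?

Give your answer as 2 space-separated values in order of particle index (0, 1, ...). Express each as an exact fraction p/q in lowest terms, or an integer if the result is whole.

Collision at t=4: particles 0 and 1 swap velocities; positions: p0=14 p1=14; velocities now: v0=-1 v1=1
Advance to t=5 (no further collisions before then); velocities: v0=-1 v1=1; positions = 13 15

Answer: 13 15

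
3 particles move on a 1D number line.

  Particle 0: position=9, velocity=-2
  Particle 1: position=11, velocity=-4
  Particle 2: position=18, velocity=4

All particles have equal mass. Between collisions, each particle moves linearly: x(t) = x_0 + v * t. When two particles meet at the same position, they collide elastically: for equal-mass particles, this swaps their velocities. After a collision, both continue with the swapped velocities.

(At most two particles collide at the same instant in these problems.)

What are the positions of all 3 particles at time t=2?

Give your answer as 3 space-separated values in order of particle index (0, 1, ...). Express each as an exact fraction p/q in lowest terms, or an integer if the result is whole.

Collision at t=1: particles 0 and 1 swap velocities; positions: p0=7 p1=7 p2=22; velocities now: v0=-4 v1=-2 v2=4
Advance to t=2 (no further collisions before then); velocities: v0=-4 v1=-2 v2=4; positions = 3 5 26

Answer: 3 5 26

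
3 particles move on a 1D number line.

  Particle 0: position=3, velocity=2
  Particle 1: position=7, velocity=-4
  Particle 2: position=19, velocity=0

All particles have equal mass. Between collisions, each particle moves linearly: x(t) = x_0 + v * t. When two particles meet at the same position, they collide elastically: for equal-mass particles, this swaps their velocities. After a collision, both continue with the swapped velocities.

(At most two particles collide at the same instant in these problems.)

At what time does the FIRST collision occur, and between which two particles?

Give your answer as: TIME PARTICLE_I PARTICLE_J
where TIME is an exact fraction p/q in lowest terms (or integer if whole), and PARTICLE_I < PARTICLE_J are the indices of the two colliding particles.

Answer: 2/3 0 1

Derivation:
Pair (0,1): pos 3,7 vel 2,-4 -> gap=4, closing at 6/unit, collide at t=2/3
Pair (1,2): pos 7,19 vel -4,0 -> not approaching (rel speed -4 <= 0)
Earliest collision: t=2/3 between 0 and 1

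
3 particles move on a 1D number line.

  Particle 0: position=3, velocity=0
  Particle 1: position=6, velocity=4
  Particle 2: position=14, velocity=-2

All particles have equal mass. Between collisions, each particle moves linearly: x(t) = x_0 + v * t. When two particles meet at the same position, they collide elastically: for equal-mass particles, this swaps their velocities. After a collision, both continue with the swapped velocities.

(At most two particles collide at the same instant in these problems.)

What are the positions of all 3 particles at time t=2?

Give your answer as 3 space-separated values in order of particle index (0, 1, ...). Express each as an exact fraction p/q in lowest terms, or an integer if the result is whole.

Collision at t=4/3: particles 1 and 2 swap velocities; positions: p0=3 p1=34/3 p2=34/3; velocities now: v0=0 v1=-2 v2=4
Advance to t=2 (no further collisions before then); velocities: v0=0 v1=-2 v2=4; positions = 3 10 14

Answer: 3 10 14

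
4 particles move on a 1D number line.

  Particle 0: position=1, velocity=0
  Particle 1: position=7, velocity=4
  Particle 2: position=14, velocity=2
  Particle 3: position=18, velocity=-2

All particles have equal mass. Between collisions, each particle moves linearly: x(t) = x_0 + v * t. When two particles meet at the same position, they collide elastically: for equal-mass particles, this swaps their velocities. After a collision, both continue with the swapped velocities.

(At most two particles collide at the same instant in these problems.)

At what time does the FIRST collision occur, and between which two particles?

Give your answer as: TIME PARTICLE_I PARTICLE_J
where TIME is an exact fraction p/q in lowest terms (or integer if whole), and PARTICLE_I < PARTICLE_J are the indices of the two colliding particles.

Answer: 1 2 3

Derivation:
Pair (0,1): pos 1,7 vel 0,4 -> not approaching (rel speed -4 <= 0)
Pair (1,2): pos 7,14 vel 4,2 -> gap=7, closing at 2/unit, collide at t=7/2
Pair (2,3): pos 14,18 vel 2,-2 -> gap=4, closing at 4/unit, collide at t=1
Earliest collision: t=1 between 2 and 3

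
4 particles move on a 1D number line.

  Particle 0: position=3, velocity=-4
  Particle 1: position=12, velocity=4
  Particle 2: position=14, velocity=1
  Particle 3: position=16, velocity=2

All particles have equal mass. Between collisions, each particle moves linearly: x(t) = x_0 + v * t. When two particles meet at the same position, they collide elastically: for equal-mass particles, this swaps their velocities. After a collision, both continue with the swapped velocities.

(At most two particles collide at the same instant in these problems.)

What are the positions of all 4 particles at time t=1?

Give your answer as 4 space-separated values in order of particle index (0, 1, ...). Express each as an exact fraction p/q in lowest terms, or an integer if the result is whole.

Answer: -1 15 16 18

Derivation:
Collision at t=2/3: particles 1 and 2 swap velocities; positions: p0=1/3 p1=44/3 p2=44/3 p3=52/3; velocities now: v0=-4 v1=1 v2=4 v3=2
Advance to t=1 (no further collisions before then); velocities: v0=-4 v1=1 v2=4 v3=2; positions = -1 15 16 18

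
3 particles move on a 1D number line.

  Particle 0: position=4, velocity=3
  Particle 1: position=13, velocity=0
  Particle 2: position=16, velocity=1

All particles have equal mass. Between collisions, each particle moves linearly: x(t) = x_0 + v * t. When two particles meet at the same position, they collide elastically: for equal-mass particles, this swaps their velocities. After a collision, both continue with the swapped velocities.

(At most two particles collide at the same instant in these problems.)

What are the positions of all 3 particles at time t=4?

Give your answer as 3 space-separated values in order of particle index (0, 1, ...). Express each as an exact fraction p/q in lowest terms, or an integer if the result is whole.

Collision at t=3: particles 0 and 1 swap velocities; positions: p0=13 p1=13 p2=19; velocities now: v0=0 v1=3 v2=1
Advance to t=4 (no further collisions before then); velocities: v0=0 v1=3 v2=1; positions = 13 16 20

Answer: 13 16 20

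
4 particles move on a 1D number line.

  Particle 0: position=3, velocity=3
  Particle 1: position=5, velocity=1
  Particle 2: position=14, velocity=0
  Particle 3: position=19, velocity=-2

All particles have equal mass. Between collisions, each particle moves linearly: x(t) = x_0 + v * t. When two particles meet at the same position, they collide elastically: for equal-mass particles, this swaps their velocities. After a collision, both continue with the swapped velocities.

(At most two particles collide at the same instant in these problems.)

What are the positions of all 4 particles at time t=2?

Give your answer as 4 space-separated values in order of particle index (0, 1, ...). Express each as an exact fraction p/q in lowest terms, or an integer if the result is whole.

Collision at t=1: particles 0 and 1 swap velocities; positions: p0=6 p1=6 p2=14 p3=17; velocities now: v0=1 v1=3 v2=0 v3=-2
Advance to t=2 (no further collisions before then); velocities: v0=1 v1=3 v2=0 v3=-2; positions = 7 9 14 15

Answer: 7 9 14 15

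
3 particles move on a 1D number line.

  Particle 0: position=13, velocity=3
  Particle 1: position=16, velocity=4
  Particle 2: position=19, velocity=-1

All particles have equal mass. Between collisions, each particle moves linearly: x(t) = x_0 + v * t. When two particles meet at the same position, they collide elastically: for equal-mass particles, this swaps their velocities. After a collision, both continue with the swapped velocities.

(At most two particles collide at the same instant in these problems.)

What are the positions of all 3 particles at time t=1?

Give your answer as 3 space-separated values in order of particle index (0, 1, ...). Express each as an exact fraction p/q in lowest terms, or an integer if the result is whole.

Collision at t=3/5: particles 1 and 2 swap velocities; positions: p0=74/5 p1=92/5 p2=92/5; velocities now: v0=3 v1=-1 v2=4
Advance to t=1 (no further collisions before then); velocities: v0=3 v1=-1 v2=4; positions = 16 18 20

Answer: 16 18 20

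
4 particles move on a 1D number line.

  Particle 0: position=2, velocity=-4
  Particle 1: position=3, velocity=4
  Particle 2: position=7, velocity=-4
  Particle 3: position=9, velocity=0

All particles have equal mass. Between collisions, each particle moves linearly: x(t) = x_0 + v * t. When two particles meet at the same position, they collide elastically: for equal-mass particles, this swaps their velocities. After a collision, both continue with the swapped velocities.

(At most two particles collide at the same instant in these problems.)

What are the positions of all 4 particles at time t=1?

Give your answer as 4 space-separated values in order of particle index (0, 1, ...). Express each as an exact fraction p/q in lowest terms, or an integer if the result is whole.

Answer: -2 3 7 9

Derivation:
Collision at t=1/2: particles 1 and 2 swap velocities; positions: p0=0 p1=5 p2=5 p3=9; velocities now: v0=-4 v1=-4 v2=4 v3=0
Advance to t=1 (no further collisions before then); velocities: v0=-4 v1=-4 v2=4 v3=0; positions = -2 3 7 9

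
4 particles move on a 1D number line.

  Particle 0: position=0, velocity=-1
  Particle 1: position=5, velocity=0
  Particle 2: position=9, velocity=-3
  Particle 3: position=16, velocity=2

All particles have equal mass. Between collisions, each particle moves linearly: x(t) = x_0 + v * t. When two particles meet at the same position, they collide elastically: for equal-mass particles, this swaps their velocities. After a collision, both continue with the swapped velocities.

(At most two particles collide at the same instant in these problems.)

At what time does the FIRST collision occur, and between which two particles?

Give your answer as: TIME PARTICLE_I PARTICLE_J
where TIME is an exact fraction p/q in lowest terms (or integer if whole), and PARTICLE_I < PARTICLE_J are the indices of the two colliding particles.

Pair (0,1): pos 0,5 vel -1,0 -> not approaching (rel speed -1 <= 0)
Pair (1,2): pos 5,9 vel 0,-3 -> gap=4, closing at 3/unit, collide at t=4/3
Pair (2,3): pos 9,16 vel -3,2 -> not approaching (rel speed -5 <= 0)
Earliest collision: t=4/3 between 1 and 2

Answer: 4/3 1 2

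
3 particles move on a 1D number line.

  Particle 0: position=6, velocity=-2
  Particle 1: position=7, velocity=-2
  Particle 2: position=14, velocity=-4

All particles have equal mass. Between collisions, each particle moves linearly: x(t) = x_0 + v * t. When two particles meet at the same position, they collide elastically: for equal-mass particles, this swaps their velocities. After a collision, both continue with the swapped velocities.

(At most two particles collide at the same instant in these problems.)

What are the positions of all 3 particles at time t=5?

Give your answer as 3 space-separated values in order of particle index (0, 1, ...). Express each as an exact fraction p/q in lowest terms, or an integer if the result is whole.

Answer: -6 -4 -3

Derivation:
Collision at t=7/2: particles 1 and 2 swap velocities; positions: p0=-1 p1=0 p2=0; velocities now: v0=-2 v1=-4 v2=-2
Collision at t=4: particles 0 and 1 swap velocities; positions: p0=-2 p1=-2 p2=-1; velocities now: v0=-4 v1=-2 v2=-2
Advance to t=5 (no further collisions before then); velocities: v0=-4 v1=-2 v2=-2; positions = -6 -4 -3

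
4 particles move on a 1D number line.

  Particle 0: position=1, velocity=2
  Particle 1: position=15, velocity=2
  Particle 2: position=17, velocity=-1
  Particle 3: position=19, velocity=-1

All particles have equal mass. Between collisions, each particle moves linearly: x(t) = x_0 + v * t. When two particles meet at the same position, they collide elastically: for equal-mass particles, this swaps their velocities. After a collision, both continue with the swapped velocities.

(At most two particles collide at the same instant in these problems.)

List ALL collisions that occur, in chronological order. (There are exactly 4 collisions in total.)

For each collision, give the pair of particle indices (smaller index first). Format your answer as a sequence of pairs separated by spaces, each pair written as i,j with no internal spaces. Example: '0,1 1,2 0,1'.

Collision at t=2/3: particles 1 and 2 swap velocities; positions: p0=7/3 p1=49/3 p2=49/3 p3=55/3; velocities now: v0=2 v1=-1 v2=2 v3=-1
Collision at t=4/3: particles 2 and 3 swap velocities; positions: p0=11/3 p1=47/3 p2=53/3 p3=53/3; velocities now: v0=2 v1=-1 v2=-1 v3=2
Collision at t=16/3: particles 0 and 1 swap velocities; positions: p0=35/3 p1=35/3 p2=41/3 p3=77/3; velocities now: v0=-1 v1=2 v2=-1 v3=2
Collision at t=6: particles 1 and 2 swap velocities; positions: p0=11 p1=13 p2=13 p3=27; velocities now: v0=-1 v1=-1 v2=2 v3=2

Answer: 1,2 2,3 0,1 1,2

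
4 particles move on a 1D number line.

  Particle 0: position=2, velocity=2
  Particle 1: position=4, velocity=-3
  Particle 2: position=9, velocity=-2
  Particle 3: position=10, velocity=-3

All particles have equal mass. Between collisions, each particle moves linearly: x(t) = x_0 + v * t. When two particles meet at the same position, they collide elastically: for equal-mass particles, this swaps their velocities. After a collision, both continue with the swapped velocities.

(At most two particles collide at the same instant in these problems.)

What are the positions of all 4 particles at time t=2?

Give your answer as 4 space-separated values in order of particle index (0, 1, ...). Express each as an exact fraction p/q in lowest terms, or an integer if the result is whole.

Answer: -2 4 5 6

Derivation:
Collision at t=2/5: particles 0 and 1 swap velocities; positions: p0=14/5 p1=14/5 p2=41/5 p3=44/5; velocities now: v0=-3 v1=2 v2=-2 v3=-3
Collision at t=1: particles 2 and 3 swap velocities; positions: p0=1 p1=4 p2=7 p3=7; velocities now: v0=-3 v1=2 v2=-3 v3=-2
Collision at t=8/5: particles 1 and 2 swap velocities; positions: p0=-4/5 p1=26/5 p2=26/5 p3=29/5; velocities now: v0=-3 v1=-3 v2=2 v3=-2
Collision at t=7/4: particles 2 and 3 swap velocities; positions: p0=-5/4 p1=19/4 p2=11/2 p3=11/2; velocities now: v0=-3 v1=-3 v2=-2 v3=2
Advance to t=2 (no further collisions before then); velocities: v0=-3 v1=-3 v2=-2 v3=2; positions = -2 4 5 6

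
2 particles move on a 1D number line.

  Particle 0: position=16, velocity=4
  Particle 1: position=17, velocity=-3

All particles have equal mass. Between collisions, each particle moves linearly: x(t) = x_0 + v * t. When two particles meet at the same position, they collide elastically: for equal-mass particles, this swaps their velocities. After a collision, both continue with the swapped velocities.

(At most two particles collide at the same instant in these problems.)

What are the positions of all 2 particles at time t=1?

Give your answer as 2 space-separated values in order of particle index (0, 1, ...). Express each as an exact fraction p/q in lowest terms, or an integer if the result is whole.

Collision at t=1/7: particles 0 and 1 swap velocities; positions: p0=116/7 p1=116/7; velocities now: v0=-3 v1=4
Advance to t=1 (no further collisions before then); velocities: v0=-3 v1=4; positions = 14 20

Answer: 14 20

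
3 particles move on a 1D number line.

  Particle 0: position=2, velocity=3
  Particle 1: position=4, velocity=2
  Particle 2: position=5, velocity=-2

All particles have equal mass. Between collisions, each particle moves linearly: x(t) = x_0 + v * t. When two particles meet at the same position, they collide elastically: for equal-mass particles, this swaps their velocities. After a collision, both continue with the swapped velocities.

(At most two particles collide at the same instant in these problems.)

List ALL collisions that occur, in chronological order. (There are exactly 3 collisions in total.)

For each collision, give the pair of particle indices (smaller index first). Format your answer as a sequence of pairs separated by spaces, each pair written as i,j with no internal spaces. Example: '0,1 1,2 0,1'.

Collision at t=1/4: particles 1 and 2 swap velocities; positions: p0=11/4 p1=9/2 p2=9/2; velocities now: v0=3 v1=-2 v2=2
Collision at t=3/5: particles 0 and 1 swap velocities; positions: p0=19/5 p1=19/5 p2=26/5; velocities now: v0=-2 v1=3 v2=2
Collision at t=2: particles 1 and 2 swap velocities; positions: p0=1 p1=8 p2=8; velocities now: v0=-2 v1=2 v2=3

Answer: 1,2 0,1 1,2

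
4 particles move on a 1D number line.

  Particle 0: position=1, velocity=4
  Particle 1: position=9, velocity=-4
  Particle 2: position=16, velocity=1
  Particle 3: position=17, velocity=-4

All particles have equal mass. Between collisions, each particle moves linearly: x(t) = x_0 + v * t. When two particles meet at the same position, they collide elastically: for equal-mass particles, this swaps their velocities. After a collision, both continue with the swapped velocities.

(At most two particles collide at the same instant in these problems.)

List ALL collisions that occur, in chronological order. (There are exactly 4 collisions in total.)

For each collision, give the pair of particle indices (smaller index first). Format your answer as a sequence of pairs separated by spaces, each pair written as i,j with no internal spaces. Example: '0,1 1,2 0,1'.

Collision at t=1/5: particles 2 and 3 swap velocities; positions: p0=9/5 p1=41/5 p2=81/5 p3=81/5; velocities now: v0=4 v1=-4 v2=-4 v3=1
Collision at t=1: particles 0 and 1 swap velocities; positions: p0=5 p1=5 p2=13 p3=17; velocities now: v0=-4 v1=4 v2=-4 v3=1
Collision at t=2: particles 1 and 2 swap velocities; positions: p0=1 p1=9 p2=9 p3=18; velocities now: v0=-4 v1=-4 v2=4 v3=1
Collision at t=5: particles 2 and 3 swap velocities; positions: p0=-11 p1=-3 p2=21 p3=21; velocities now: v0=-4 v1=-4 v2=1 v3=4

Answer: 2,3 0,1 1,2 2,3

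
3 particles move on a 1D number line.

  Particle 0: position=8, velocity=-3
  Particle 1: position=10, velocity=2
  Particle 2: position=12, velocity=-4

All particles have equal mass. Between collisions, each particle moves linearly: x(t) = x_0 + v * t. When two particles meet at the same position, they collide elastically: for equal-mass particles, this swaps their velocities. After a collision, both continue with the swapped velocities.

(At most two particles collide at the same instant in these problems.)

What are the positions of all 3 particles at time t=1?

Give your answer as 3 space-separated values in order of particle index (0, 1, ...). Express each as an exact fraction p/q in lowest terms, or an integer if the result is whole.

Collision at t=1/3: particles 1 and 2 swap velocities; positions: p0=7 p1=32/3 p2=32/3; velocities now: v0=-3 v1=-4 v2=2
Advance to t=1 (no further collisions before then); velocities: v0=-3 v1=-4 v2=2; positions = 5 8 12

Answer: 5 8 12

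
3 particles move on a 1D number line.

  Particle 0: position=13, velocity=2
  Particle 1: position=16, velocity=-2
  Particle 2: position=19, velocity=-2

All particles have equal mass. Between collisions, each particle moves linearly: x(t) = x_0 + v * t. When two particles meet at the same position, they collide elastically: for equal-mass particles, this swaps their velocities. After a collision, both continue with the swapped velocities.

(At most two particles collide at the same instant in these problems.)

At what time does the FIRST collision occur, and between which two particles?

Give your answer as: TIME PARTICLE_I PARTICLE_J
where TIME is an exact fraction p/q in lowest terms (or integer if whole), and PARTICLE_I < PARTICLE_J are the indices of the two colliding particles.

Answer: 3/4 0 1

Derivation:
Pair (0,1): pos 13,16 vel 2,-2 -> gap=3, closing at 4/unit, collide at t=3/4
Pair (1,2): pos 16,19 vel -2,-2 -> not approaching (rel speed 0 <= 0)
Earliest collision: t=3/4 between 0 and 1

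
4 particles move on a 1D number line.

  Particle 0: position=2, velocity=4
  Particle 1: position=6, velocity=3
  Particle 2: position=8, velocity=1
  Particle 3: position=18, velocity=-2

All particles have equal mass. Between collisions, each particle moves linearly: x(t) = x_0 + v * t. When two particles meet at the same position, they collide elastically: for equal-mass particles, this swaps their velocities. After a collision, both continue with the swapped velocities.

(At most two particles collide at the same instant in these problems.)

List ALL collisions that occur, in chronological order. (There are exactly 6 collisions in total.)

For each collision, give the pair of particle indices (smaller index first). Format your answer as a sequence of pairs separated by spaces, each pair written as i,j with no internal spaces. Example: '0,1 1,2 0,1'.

Collision at t=1: particles 1 and 2 swap velocities; positions: p0=6 p1=9 p2=9 p3=16; velocities now: v0=4 v1=1 v2=3 v3=-2
Collision at t=2: particles 0 and 1 swap velocities; positions: p0=10 p1=10 p2=12 p3=14; velocities now: v0=1 v1=4 v2=3 v3=-2
Collision at t=12/5: particles 2 and 3 swap velocities; positions: p0=52/5 p1=58/5 p2=66/5 p3=66/5; velocities now: v0=1 v1=4 v2=-2 v3=3
Collision at t=8/3: particles 1 and 2 swap velocities; positions: p0=32/3 p1=38/3 p2=38/3 p3=14; velocities now: v0=1 v1=-2 v2=4 v3=3
Collision at t=10/3: particles 0 and 1 swap velocities; positions: p0=34/3 p1=34/3 p2=46/3 p3=16; velocities now: v0=-2 v1=1 v2=4 v3=3
Collision at t=4: particles 2 and 3 swap velocities; positions: p0=10 p1=12 p2=18 p3=18; velocities now: v0=-2 v1=1 v2=3 v3=4

Answer: 1,2 0,1 2,3 1,2 0,1 2,3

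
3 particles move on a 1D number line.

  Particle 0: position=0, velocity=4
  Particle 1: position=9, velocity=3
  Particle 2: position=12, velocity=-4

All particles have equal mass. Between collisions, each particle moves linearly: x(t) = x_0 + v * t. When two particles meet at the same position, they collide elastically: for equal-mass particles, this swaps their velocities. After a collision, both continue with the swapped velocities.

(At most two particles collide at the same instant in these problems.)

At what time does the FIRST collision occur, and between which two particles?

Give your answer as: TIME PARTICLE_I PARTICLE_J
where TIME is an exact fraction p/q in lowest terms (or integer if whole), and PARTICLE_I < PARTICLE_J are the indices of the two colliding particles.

Pair (0,1): pos 0,9 vel 4,3 -> gap=9, closing at 1/unit, collide at t=9
Pair (1,2): pos 9,12 vel 3,-4 -> gap=3, closing at 7/unit, collide at t=3/7
Earliest collision: t=3/7 between 1 and 2

Answer: 3/7 1 2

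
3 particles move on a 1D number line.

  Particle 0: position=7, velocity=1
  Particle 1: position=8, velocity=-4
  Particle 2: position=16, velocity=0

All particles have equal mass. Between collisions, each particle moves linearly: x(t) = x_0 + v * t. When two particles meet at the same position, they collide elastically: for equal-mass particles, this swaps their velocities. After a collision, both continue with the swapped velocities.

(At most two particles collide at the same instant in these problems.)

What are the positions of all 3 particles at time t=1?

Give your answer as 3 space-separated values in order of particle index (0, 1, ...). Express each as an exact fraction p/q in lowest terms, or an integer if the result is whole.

Answer: 4 8 16

Derivation:
Collision at t=1/5: particles 0 and 1 swap velocities; positions: p0=36/5 p1=36/5 p2=16; velocities now: v0=-4 v1=1 v2=0
Advance to t=1 (no further collisions before then); velocities: v0=-4 v1=1 v2=0; positions = 4 8 16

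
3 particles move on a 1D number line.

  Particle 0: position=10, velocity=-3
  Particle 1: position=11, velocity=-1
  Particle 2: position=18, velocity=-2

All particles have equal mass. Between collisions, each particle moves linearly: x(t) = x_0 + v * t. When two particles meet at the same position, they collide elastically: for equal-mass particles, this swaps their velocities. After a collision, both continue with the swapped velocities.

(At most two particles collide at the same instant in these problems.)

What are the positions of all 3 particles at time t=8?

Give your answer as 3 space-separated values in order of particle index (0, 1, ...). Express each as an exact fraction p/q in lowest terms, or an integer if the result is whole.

Collision at t=7: particles 1 and 2 swap velocities; positions: p0=-11 p1=4 p2=4; velocities now: v0=-3 v1=-2 v2=-1
Advance to t=8 (no further collisions before then); velocities: v0=-3 v1=-2 v2=-1; positions = -14 2 3

Answer: -14 2 3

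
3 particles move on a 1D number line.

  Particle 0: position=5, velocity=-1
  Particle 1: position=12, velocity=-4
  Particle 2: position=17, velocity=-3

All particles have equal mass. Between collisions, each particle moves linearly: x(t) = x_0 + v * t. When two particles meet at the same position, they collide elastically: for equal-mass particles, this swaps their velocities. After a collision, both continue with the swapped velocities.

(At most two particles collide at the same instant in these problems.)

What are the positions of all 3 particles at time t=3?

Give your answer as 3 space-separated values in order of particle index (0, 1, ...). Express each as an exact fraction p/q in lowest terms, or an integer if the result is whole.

Collision at t=7/3: particles 0 and 1 swap velocities; positions: p0=8/3 p1=8/3 p2=10; velocities now: v0=-4 v1=-1 v2=-3
Advance to t=3 (no further collisions before then); velocities: v0=-4 v1=-1 v2=-3; positions = 0 2 8

Answer: 0 2 8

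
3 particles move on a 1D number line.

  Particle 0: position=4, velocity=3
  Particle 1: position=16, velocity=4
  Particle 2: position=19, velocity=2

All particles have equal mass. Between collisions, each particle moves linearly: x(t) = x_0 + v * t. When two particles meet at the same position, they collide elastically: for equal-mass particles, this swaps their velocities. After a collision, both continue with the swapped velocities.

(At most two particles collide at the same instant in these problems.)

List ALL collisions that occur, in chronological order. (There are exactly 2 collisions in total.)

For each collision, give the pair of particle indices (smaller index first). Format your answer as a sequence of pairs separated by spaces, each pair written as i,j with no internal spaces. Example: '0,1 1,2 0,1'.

Collision at t=3/2: particles 1 and 2 swap velocities; positions: p0=17/2 p1=22 p2=22; velocities now: v0=3 v1=2 v2=4
Collision at t=15: particles 0 and 1 swap velocities; positions: p0=49 p1=49 p2=76; velocities now: v0=2 v1=3 v2=4

Answer: 1,2 0,1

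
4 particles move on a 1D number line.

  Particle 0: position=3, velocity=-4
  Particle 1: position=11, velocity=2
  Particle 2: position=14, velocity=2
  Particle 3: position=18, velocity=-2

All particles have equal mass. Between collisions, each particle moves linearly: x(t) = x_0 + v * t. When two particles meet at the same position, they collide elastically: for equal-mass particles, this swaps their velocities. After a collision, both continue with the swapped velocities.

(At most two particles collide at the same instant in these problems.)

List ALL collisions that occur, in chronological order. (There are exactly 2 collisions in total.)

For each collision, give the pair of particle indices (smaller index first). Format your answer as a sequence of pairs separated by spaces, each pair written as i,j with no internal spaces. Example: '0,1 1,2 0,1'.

Collision at t=1: particles 2 and 3 swap velocities; positions: p0=-1 p1=13 p2=16 p3=16; velocities now: v0=-4 v1=2 v2=-2 v3=2
Collision at t=7/4: particles 1 and 2 swap velocities; positions: p0=-4 p1=29/2 p2=29/2 p3=35/2; velocities now: v0=-4 v1=-2 v2=2 v3=2

Answer: 2,3 1,2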